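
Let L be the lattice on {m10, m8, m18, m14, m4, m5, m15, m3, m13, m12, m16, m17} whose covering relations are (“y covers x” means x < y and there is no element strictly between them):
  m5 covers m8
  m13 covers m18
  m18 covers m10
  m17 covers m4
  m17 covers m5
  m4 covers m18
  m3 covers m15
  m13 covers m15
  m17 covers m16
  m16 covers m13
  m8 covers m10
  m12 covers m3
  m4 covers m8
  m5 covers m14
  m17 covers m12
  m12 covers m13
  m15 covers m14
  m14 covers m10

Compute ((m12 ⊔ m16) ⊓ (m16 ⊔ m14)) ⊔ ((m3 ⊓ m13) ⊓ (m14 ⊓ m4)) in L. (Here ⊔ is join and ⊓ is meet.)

m16

m12 ∨ m16 = m17
m16 ∨ m14 = m16
m17 ∧ m16 = m16
m3 ∧ m13 = m15
m14 ∧ m4 = m10
m15 ∧ m10 = m10
m16 ∨ m10 = m16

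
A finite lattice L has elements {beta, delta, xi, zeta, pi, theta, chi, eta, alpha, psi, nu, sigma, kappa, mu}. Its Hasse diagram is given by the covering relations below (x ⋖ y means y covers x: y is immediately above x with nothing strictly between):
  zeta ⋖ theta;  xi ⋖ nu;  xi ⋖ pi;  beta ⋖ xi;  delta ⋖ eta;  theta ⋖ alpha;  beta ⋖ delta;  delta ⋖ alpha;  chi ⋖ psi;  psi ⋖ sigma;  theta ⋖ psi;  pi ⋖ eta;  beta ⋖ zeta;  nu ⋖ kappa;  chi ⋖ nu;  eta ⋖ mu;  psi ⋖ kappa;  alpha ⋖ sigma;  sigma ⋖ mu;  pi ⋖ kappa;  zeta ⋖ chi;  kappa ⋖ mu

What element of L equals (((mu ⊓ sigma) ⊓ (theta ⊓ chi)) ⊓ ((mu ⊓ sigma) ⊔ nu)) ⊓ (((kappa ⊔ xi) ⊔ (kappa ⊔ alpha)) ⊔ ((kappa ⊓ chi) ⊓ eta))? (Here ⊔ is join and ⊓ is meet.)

zeta

mu ∧ sigma = sigma
theta ∧ chi = zeta
sigma ∧ zeta = zeta
mu ∧ sigma = sigma
sigma ∨ nu = mu
zeta ∧ mu = zeta
kappa ∨ xi = kappa
kappa ∨ alpha = mu
kappa ∨ mu = mu
kappa ∧ chi = chi
chi ∧ eta = beta
mu ∨ beta = mu
zeta ∧ mu = zeta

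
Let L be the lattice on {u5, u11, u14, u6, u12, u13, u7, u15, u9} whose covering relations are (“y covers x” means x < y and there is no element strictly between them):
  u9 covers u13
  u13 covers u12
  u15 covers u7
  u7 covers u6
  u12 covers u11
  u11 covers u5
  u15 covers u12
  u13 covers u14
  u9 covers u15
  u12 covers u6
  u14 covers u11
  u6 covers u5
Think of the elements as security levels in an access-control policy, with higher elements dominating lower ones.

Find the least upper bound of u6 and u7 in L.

u7

Common upper bounds of {u6, u7}: u15, u7, u9.
The least among these is u7.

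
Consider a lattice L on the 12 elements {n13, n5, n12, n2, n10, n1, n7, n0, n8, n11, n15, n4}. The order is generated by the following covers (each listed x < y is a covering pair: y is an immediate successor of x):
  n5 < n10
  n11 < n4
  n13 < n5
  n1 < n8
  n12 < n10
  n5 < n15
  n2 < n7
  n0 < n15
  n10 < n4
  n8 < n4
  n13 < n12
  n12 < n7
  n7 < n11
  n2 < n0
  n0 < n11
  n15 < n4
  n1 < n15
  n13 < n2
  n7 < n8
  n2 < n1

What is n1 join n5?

n15

Common upper bounds of {n1, n5}: n15, n4.
The least among these is n15.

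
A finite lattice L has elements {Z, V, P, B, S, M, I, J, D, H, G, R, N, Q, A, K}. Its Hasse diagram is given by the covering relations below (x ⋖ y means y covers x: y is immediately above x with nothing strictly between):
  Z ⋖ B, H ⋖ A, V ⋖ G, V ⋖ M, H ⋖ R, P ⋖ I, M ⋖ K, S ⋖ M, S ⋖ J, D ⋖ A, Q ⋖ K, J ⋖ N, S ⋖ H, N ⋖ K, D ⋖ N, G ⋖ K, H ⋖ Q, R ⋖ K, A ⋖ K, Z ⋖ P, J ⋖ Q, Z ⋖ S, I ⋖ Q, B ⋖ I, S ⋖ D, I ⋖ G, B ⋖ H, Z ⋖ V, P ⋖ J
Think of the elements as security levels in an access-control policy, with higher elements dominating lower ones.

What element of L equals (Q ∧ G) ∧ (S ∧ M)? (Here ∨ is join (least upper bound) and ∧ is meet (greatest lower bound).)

Z

Q ∧ G = I
S ∧ M = S
I ∧ S = Z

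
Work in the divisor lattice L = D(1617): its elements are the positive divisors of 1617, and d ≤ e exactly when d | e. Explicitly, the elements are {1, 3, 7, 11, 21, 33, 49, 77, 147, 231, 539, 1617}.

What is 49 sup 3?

Common upper bounds of {49, 3}: 147, 1617.
The least among these is 147.

147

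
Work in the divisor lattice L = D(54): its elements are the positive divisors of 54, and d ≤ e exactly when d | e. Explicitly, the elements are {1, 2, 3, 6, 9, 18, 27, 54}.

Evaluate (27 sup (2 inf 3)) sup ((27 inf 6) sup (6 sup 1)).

54

2 ∧ 3 = 1
27 ∨ 1 = 27
27 ∧ 6 = 3
6 ∨ 1 = 6
3 ∨ 6 = 6
27 ∨ 6 = 54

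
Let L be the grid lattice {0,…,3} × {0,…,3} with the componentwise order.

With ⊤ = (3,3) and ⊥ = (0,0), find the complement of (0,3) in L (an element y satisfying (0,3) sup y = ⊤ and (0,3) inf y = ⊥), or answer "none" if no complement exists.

(3,0)

Need y with (0,3) ∨ y = (3,3) and (0,3) ∧ y = (0,0).
Checking each element gives: (3,0).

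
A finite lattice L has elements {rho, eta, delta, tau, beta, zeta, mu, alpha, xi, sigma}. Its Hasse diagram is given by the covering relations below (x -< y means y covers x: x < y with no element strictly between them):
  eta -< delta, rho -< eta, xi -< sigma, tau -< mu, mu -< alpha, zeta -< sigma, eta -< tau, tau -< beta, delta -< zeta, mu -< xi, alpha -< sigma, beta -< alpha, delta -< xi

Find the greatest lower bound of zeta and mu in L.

eta

Common lower bounds of {zeta, mu}: eta, rho.
The greatest among these is eta.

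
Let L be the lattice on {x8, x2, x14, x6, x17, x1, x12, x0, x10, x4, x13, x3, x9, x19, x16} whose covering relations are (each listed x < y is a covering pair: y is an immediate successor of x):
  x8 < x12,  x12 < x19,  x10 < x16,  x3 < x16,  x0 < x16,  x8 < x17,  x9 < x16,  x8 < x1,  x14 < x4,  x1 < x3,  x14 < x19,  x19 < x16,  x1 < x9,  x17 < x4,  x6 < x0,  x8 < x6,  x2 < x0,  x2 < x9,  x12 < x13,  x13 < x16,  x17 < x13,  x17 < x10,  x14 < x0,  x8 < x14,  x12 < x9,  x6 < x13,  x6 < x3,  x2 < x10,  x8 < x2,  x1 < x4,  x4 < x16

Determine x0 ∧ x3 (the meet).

x6

Common lower bounds of {x0, x3}: x6, x8.
The greatest among these is x6.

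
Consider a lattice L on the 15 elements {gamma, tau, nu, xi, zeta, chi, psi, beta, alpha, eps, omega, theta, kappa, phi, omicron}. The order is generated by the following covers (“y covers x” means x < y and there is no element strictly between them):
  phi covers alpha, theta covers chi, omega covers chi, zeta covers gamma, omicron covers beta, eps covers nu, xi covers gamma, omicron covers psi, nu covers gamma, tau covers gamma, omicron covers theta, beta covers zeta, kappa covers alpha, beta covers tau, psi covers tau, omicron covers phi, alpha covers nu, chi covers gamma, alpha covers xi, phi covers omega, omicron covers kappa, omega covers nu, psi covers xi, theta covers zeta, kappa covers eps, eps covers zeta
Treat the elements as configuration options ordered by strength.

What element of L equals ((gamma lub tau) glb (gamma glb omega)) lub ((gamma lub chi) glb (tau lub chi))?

gamma ∨ tau = tau
gamma ∧ omega = gamma
tau ∧ gamma = gamma
gamma ∨ chi = chi
tau ∨ chi = omicron
chi ∧ omicron = chi
gamma ∨ chi = chi

chi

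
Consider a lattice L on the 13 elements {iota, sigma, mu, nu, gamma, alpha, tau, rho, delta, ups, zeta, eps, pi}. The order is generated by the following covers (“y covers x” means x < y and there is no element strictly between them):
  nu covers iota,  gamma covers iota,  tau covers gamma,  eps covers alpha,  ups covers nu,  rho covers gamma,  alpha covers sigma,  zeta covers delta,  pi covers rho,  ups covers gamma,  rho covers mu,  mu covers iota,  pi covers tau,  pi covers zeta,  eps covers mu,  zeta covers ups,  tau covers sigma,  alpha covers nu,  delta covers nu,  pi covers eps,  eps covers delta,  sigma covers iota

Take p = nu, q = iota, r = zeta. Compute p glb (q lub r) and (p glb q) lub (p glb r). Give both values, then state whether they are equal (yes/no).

nu; nu; yes

q lub r = zeta, so p glb (q lub r) = nu glb zeta = nu.
p glb q = iota and p glb r = nu, so (p glb q) lub (p glb r) = iota lub nu = nu.
Equal: yes.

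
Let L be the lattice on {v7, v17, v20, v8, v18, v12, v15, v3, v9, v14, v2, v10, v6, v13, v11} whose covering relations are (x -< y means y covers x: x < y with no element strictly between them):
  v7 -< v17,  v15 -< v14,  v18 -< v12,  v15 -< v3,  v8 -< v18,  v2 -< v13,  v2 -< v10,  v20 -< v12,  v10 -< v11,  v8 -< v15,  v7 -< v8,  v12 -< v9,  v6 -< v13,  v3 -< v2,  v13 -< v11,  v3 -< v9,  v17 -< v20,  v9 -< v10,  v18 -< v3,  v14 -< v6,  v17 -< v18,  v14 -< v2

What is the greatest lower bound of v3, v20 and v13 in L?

v17

Common lower bounds of {v3, v20, v13}: v17, v7.
The greatest among these is v17.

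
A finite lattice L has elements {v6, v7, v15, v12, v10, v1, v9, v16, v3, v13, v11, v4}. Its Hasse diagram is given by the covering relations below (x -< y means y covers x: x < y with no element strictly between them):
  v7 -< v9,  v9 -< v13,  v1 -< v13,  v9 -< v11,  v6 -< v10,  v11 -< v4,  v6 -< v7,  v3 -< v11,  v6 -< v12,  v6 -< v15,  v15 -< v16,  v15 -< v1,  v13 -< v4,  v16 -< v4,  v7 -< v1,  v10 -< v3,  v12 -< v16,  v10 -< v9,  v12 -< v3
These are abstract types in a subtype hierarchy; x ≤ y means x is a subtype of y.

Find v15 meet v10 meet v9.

v6

Common lower bounds of {v15, v10, v9}: v6.
The greatest among these is v6.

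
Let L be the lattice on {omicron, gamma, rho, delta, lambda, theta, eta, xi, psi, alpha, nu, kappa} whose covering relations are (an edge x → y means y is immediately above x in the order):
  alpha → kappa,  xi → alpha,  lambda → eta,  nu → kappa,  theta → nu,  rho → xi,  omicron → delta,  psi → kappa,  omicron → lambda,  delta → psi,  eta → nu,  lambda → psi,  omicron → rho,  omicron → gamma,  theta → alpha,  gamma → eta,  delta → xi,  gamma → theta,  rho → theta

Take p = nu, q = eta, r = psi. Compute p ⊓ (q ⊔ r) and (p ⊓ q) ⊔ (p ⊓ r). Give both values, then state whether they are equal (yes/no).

q ⊔ r = kappa, so p ⊓ (q ⊔ r) = nu ⊓ kappa = nu.
p ⊓ q = eta and p ⊓ r = lambda, so (p ⊓ q) ⊔ (p ⊓ r) = eta ⊔ lambda = eta.
Equal: no.

nu; eta; no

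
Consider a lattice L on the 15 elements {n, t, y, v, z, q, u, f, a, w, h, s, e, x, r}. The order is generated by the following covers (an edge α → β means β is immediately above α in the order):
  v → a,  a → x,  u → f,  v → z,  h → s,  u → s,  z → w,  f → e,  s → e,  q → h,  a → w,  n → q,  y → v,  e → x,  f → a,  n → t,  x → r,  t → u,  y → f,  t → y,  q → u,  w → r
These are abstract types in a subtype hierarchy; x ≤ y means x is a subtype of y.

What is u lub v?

a

Common upper bounds of {u, v}: a, r, w, x.
The least among these is a.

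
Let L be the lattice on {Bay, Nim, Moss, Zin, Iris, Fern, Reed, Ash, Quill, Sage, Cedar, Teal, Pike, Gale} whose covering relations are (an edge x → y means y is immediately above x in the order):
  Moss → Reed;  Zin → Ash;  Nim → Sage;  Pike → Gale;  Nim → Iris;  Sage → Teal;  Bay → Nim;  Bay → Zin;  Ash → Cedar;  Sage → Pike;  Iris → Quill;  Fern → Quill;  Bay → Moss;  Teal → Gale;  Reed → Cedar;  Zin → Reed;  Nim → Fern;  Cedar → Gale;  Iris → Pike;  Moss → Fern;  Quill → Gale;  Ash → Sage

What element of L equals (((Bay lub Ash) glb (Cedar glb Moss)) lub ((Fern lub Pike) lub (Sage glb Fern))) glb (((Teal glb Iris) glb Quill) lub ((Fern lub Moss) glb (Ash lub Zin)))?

Bay ∨ Ash = Ash
Cedar ∧ Moss = Moss
Ash ∧ Moss = Bay
Fern ∨ Pike = Gale
Sage ∧ Fern = Nim
Gale ∨ Nim = Gale
Bay ∨ Gale = Gale
Teal ∧ Iris = Nim
Nim ∧ Quill = Nim
Fern ∨ Moss = Fern
Ash ∨ Zin = Ash
Fern ∧ Ash = Bay
Nim ∨ Bay = Nim
Gale ∧ Nim = Nim

Nim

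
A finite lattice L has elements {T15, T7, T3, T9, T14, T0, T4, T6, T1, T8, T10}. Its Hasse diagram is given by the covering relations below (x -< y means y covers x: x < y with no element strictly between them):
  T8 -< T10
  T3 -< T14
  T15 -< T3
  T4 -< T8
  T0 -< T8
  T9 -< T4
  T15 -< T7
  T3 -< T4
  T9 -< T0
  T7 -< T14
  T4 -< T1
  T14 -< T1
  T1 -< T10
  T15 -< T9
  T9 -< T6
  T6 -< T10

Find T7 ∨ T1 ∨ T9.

T1

Common upper bounds of {T7, T1, T9}: T1, T10.
The least among these is T1.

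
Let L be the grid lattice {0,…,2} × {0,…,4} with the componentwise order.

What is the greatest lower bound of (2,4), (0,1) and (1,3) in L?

(0,1)

Common lower bounds of {(2,4), (0,1), (1,3)}: (0,0), (0,1).
The greatest among these is (0,1).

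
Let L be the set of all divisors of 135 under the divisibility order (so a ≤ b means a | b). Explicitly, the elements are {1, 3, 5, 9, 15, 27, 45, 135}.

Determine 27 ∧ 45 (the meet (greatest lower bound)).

9

In the divisibility order, the meet is the greatest common divisor: gcd(27, 45) = 9.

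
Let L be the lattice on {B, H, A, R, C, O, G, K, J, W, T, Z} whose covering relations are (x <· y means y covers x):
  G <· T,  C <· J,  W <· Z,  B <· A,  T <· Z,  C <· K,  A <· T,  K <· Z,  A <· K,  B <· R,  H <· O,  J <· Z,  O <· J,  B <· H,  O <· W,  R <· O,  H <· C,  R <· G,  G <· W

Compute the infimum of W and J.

Common lower bounds of {W, J}: B, H, O, R.
The greatest among these is O.

O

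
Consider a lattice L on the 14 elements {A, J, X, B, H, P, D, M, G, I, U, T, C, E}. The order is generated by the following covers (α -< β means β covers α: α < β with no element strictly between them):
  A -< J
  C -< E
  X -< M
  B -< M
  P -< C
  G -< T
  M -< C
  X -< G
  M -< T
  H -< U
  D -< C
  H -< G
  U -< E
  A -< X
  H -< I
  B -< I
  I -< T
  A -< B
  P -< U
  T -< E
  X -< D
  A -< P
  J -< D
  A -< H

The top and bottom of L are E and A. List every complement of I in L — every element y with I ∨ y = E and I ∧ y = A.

D, J, P

Need y with I ∨ y = E and I ∧ y = A.
Checking each element gives: D, J, P.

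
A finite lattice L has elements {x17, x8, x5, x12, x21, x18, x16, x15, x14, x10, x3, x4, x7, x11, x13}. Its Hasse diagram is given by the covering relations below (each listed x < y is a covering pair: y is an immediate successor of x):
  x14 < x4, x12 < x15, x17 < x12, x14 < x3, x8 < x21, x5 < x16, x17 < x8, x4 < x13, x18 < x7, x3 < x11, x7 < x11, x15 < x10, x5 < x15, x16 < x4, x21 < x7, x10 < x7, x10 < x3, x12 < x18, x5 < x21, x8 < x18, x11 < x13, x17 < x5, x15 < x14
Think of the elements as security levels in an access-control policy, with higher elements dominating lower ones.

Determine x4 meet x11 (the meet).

Common lower bounds of {x4, x11}: x12, x14, x15, x17, x5.
The greatest among these is x14.

x14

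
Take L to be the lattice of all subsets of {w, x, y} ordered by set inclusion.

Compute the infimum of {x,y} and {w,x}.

Under ⊆, meet is intersection: {x,y} ∩ {w,x} = {x}.

{x}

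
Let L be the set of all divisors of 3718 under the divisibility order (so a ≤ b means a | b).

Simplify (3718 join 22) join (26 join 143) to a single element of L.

3718 ∨ 22 = 3718
26 ∨ 143 = 286
3718 ∨ 286 = 3718

3718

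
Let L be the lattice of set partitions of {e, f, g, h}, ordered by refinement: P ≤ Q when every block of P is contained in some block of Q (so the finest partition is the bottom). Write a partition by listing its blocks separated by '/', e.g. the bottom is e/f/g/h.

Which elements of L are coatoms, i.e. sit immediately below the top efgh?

The coatoms are exactly the elements covered by efgh: e/fgh, ef/gh, efg/h, efh/g, eg/fh, egh/f, eh/fg.

e/fgh, ef/gh, efg/h, efh/g, eg/fh, egh/f, eh/fg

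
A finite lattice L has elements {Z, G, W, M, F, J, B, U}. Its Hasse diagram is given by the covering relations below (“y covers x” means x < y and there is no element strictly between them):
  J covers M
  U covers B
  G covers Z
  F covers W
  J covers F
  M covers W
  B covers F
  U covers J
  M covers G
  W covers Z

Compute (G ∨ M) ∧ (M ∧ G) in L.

G ∨ M = M
M ∧ G = G
M ∧ G = G

G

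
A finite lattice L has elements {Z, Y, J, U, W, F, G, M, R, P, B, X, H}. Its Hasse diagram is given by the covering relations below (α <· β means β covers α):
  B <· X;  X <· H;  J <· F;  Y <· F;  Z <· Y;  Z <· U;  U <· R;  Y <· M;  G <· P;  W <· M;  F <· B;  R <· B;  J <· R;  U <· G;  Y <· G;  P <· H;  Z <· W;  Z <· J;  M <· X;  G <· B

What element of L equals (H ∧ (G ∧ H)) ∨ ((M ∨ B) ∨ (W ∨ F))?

G ∧ H = G
H ∧ G = G
M ∨ B = X
W ∨ F = X
X ∨ X = X
G ∨ X = X

X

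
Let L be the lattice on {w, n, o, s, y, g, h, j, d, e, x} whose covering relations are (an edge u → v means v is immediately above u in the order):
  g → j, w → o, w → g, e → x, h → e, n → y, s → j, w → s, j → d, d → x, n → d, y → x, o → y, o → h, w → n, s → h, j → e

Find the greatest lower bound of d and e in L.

j

Common lower bounds of {d, e}: g, j, s, w.
The greatest among these is j.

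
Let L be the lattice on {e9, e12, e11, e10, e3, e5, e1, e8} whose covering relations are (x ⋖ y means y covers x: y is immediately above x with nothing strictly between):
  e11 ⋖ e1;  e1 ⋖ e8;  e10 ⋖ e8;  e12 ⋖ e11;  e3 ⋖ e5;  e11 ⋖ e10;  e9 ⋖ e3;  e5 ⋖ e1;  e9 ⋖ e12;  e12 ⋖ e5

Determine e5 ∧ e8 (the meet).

Common lower bounds of {e5, e8}: e12, e3, e5, e9.
The greatest among these is e5.

e5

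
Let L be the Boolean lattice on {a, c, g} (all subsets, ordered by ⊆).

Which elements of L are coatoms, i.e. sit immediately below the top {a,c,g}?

The coatoms are exactly the elements covered by {a,c,g}: {a,c}, {a,g}, {c,g}.

{a,c}, {a,g}, {c,g}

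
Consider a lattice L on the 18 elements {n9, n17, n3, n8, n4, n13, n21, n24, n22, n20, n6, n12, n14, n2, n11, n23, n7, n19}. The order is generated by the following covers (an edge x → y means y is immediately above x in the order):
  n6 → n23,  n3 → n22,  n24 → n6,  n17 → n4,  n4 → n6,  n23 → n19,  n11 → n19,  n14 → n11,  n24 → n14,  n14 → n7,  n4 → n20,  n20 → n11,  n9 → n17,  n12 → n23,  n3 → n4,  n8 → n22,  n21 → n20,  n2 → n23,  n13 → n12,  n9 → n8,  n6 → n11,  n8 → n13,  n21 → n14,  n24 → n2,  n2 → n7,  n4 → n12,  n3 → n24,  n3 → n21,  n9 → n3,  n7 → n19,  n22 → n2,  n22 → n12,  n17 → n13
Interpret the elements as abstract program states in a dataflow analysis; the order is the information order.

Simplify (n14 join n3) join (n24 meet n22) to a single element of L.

n14

n14 ∨ n3 = n14
n24 ∧ n22 = n3
n14 ∨ n3 = n14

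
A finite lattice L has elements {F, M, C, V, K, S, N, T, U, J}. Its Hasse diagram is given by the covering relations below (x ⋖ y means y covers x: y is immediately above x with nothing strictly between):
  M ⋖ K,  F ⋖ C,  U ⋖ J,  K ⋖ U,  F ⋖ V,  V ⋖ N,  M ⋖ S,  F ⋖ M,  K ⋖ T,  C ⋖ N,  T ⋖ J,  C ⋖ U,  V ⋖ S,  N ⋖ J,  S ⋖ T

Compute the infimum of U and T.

Common lower bounds of {U, T}: F, K, M.
The greatest among these is K.

K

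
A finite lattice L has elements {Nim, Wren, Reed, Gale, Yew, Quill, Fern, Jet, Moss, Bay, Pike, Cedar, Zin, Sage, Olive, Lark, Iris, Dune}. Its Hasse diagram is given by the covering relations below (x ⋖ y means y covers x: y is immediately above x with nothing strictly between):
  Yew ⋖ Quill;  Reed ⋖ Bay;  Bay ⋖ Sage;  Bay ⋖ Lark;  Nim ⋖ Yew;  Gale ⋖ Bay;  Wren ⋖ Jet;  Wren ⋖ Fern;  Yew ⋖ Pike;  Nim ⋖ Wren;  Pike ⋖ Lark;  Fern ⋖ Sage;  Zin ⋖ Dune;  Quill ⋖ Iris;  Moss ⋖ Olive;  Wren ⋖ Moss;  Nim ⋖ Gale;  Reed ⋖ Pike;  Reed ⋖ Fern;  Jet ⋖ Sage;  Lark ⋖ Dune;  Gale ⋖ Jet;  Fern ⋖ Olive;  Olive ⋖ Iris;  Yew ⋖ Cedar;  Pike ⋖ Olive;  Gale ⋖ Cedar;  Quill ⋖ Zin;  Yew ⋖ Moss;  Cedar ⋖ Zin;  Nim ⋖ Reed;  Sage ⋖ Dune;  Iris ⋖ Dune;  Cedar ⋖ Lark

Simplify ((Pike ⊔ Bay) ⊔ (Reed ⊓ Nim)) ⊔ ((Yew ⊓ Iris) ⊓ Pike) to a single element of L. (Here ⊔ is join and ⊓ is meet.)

Lark

Pike ∨ Bay = Lark
Reed ∧ Nim = Nim
Lark ∨ Nim = Lark
Yew ∧ Iris = Yew
Yew ∧ Pike = Yew
Lark ∨ Yew = Lark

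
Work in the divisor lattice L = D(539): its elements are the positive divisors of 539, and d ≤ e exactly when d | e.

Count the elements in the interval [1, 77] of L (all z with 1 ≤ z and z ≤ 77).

The interval [1, 77] = {1, 11, 7, 77}, which has 4 elements.

4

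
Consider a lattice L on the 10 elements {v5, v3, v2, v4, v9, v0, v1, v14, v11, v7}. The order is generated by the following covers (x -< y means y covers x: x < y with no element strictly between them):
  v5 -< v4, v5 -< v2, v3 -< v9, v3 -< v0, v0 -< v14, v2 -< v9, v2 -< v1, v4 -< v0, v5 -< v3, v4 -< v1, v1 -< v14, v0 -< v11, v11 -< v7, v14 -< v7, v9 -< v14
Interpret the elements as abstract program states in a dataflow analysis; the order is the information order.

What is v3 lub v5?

Common upper bounds of {v3, v5}: v0, v11, v14, v3, v7, v9.
The least among these is v3.

v3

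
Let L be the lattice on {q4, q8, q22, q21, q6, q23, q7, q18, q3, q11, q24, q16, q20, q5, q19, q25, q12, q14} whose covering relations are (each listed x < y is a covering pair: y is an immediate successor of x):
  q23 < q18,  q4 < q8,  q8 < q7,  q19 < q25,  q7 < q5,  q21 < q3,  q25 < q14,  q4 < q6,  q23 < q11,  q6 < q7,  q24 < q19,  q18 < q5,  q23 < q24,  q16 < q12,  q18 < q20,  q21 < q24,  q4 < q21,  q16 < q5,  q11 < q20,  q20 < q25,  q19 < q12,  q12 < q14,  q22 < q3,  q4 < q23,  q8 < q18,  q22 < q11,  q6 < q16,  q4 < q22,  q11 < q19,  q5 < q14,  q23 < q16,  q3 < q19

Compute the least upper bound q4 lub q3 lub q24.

q19

Common upper bounds of {q4, q3, q24}: q12, q14, q19, q25.
The least among these is q19.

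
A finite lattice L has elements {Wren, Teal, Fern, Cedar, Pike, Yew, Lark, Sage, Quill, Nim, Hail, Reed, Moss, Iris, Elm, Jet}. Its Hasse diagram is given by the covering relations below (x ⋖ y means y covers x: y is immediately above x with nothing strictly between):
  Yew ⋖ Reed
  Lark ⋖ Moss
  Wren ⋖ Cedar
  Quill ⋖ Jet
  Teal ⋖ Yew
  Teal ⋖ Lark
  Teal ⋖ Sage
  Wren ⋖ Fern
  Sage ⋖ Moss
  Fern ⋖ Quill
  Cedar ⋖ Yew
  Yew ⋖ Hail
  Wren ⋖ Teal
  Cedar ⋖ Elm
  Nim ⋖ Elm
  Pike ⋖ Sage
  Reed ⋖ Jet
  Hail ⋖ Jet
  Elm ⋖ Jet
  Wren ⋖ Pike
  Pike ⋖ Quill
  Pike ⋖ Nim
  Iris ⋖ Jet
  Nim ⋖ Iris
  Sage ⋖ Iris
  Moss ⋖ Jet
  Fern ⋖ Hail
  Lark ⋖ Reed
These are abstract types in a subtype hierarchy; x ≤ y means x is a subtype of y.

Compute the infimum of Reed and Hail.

Common lower bounds of {Reed, Hail}: Cedar, Teal, Wren, Yew.
The greatest among these is Yew.

Yew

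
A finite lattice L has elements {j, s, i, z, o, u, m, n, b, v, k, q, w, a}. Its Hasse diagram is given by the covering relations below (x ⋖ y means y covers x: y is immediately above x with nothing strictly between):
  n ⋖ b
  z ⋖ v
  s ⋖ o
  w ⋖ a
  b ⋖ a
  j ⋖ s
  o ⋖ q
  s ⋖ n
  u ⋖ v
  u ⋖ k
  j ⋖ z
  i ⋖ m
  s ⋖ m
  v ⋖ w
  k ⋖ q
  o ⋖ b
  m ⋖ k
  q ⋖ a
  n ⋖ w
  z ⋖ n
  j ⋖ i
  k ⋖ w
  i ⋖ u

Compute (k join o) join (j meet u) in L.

q

k ∨ o = q
j ∧ u = j
q ∨ j = q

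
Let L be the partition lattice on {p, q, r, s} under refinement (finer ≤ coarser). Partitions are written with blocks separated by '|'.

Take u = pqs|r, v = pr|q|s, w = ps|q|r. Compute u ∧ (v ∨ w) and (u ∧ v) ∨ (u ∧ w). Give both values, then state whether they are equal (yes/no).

v ∨ w = prs|q, so u ∧ (v ∨ w) = pqs|r ∧ prs|q = ps|q|r.
u ∧ v = p|q|r|s and u ∧ w = ps|q|r, so (u ∧ v) ∨ (u ∧ w) = p|q|r|s ∨ ps|q|r = ps|q|r.
Equal: yes.

ps|q|r; ps|q|r; yes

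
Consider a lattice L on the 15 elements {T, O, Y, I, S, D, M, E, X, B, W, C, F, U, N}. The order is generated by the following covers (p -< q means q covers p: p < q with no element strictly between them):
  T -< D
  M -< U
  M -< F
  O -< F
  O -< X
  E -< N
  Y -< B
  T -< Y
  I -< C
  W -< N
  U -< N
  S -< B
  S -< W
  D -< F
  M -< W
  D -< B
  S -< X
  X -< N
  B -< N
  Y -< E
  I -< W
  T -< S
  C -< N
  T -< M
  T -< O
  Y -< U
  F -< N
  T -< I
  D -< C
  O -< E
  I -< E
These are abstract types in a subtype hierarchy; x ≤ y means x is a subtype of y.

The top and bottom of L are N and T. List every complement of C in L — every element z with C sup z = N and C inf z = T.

M, O, S, U, X, Y

Need z with C ∨ z = N and C ∧ z = T.
Checking each element gives: M, O, S, U, X, Y.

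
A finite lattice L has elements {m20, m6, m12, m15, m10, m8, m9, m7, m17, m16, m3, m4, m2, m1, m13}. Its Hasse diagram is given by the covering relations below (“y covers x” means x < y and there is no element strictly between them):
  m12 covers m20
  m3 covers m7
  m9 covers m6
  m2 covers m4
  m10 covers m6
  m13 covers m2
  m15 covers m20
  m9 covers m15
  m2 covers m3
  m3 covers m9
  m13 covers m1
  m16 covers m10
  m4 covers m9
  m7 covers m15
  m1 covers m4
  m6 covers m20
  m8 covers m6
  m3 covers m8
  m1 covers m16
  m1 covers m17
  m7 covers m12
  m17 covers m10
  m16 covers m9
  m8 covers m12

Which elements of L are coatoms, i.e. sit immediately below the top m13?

m1, m2

The coatoms are exactly the elements covered by m13: m1, m2.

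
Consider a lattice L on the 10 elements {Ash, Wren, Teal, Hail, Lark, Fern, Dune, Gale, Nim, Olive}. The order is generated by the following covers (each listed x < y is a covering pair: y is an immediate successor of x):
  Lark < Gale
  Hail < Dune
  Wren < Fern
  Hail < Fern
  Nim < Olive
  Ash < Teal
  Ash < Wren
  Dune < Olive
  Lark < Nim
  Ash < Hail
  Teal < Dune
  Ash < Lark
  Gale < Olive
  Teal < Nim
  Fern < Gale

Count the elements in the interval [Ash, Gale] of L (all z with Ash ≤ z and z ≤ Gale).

The interval [Ash, Gale] = {Ash, Fern, Gale, Hail, Lark, Wren}, which has 6 elements.

6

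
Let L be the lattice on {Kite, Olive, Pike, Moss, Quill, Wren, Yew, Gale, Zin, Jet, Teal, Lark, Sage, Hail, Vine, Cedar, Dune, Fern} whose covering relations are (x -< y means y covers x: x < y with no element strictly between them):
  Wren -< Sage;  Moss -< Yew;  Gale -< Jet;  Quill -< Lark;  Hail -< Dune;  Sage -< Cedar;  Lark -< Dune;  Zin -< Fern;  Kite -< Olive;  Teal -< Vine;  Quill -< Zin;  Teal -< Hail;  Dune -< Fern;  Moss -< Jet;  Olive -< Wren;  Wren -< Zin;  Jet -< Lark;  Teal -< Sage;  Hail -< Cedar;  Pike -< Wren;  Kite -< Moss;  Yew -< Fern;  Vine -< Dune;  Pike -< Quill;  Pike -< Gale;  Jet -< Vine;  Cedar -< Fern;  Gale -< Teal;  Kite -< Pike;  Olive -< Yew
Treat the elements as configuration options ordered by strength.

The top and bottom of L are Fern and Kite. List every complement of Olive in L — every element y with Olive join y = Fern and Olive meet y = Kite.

Dune, Jet, Lark, Vine

Need y with Olive ∨ y = Fern and Olive ∧ y = Kite.
Checking each element gives: Dune, Jet, Lark, Vine.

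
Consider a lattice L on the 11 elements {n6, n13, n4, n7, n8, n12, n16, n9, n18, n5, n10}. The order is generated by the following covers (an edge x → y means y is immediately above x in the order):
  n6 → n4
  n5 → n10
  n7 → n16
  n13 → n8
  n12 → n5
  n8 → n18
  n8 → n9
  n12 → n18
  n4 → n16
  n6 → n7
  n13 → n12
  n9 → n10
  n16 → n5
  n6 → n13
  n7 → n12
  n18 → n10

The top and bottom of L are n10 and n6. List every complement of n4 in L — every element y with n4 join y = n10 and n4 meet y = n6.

n18, n8, n9

Need y with n4 ∨ y = n10 and n4 ∧ y = n6.
Checking each element gives: n18, n8, n9.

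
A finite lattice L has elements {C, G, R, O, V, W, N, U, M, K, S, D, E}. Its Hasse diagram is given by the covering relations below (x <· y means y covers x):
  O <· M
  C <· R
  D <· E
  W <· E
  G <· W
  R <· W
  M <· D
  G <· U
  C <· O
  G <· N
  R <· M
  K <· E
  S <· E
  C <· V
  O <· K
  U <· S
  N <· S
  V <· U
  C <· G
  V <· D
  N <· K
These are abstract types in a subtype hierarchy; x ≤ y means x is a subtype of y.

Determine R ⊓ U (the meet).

C

Common lower bounds of {R, U}: C.
The greatest among these is C.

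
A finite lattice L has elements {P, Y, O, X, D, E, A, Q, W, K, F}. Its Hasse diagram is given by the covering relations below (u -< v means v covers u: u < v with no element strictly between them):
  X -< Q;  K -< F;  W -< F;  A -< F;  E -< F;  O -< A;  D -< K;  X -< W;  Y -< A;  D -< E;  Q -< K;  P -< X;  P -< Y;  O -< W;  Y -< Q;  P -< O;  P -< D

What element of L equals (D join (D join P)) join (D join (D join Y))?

K

D ∨ P = D
D ∨ D = D
D ∨ Y = K
D ∨ K = K
D ∨ K = K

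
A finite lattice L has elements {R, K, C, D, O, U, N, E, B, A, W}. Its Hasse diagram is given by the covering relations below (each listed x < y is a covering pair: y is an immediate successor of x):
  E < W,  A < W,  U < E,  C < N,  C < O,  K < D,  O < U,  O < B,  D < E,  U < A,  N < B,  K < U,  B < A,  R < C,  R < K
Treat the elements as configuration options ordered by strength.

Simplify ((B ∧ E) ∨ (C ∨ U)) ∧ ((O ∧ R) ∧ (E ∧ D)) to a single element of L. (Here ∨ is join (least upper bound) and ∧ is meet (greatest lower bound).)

R

B ∧ E = O
C ∨ U = U
O ∨ U = U
O ∧ R = R
E ∧ D = D
R ∧ D = R
U ∧ R = R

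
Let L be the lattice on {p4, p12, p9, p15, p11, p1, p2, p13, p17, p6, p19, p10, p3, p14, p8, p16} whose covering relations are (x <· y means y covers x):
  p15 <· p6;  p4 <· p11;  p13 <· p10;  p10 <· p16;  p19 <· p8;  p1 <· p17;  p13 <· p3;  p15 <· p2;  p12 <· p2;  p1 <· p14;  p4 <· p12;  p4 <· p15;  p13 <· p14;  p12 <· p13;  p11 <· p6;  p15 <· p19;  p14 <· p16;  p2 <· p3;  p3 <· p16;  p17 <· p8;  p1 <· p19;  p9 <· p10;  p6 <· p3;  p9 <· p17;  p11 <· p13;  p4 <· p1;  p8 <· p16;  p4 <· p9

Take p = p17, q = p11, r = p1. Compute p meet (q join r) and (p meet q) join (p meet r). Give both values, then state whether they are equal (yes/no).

q join r = p14, so p meet (q join r) = p17 meet p14 = p1.
p meet q = p4 and p meet r = p1, so (p meet q) join (p meet r) = p4 join p1 = p1.
Equal: yes.

p1; p1; yes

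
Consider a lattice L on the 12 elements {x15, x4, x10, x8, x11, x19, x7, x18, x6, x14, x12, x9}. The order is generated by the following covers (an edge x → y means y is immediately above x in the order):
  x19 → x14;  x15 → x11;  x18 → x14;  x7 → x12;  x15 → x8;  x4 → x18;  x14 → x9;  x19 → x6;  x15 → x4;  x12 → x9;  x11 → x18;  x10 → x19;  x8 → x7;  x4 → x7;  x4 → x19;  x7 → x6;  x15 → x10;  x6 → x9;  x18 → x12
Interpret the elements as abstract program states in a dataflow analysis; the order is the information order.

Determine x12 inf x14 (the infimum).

x18

Common lower bounds of {x12, x14}: x11, x15, x18, x4.
The greatest among these is x18.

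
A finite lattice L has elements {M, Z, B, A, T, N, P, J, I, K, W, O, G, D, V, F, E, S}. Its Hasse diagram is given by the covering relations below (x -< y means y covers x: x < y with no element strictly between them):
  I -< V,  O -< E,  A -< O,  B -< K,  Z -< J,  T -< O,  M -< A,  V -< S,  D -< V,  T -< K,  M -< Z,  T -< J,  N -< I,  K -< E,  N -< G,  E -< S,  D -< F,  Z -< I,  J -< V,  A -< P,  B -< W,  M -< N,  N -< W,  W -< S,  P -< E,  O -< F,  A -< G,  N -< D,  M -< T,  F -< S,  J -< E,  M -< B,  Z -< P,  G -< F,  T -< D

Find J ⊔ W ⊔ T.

Common upper bounds of {J, W, T}: S.
The least among these is S.

S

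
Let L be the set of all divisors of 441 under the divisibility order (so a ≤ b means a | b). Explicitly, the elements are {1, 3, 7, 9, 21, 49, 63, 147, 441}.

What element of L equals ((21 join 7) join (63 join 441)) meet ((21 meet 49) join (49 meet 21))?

21 ∨ 7 = 21
63 ∨ 441 = 441
21 ∨ 441 = 441
21 ∧ 49 = 7
49 ∧ 21 = 7
7 ∨ 7 = 7
441 ∧ 7 = 7

7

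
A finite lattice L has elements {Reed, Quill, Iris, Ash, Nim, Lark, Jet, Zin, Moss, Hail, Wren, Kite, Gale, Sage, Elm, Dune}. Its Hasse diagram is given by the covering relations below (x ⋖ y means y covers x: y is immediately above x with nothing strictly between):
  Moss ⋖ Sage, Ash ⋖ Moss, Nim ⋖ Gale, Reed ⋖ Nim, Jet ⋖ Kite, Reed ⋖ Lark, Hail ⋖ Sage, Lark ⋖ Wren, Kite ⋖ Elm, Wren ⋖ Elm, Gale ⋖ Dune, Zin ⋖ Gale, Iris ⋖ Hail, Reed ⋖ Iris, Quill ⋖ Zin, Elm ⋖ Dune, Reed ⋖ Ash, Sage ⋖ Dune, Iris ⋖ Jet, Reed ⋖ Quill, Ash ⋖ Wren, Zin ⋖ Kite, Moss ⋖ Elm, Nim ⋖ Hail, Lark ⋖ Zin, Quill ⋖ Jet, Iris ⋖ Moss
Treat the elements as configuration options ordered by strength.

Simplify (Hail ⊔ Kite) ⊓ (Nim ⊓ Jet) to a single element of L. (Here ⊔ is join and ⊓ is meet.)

Reed

Hail ∨ Kite = Dune
Nim ∧ Jet = Reed
Dune ∧ Reed = Reed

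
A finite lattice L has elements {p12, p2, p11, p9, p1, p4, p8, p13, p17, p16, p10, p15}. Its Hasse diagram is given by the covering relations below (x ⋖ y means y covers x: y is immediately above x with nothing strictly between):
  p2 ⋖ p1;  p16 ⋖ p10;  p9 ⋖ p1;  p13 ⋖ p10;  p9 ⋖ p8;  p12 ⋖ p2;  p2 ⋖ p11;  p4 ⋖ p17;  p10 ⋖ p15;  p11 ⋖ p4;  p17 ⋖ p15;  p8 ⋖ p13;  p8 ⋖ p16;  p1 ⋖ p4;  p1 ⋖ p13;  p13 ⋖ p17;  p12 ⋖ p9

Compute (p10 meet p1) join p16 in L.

p10 ∧ p1 = p1
p1 ∨ p16 = p10

p10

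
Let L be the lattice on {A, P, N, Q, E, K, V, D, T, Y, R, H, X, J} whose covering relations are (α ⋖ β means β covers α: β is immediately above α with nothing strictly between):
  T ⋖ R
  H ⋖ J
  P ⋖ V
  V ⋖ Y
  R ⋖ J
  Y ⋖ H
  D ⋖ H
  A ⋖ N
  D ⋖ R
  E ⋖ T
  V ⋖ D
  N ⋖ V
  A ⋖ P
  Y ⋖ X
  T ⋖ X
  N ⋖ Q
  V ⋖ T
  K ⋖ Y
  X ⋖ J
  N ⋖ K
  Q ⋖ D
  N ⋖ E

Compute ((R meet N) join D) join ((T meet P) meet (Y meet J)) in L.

D

R ∧ N = N
N ∨ D = D
T ∧ P = P
Y ∧ J = Y
P ∧ Y = P
D ∨ P = D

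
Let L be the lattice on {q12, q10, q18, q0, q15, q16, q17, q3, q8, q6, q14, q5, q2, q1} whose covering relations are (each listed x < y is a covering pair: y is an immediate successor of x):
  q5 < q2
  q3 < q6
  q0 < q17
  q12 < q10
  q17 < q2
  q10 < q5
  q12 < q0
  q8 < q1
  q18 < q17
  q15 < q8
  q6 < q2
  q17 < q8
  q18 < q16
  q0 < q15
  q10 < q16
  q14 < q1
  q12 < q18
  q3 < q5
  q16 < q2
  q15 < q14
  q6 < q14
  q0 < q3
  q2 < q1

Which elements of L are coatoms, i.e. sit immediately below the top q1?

q14, q2, q8

The coatoms are exactly the elements covered by q1: q14, q2, q8.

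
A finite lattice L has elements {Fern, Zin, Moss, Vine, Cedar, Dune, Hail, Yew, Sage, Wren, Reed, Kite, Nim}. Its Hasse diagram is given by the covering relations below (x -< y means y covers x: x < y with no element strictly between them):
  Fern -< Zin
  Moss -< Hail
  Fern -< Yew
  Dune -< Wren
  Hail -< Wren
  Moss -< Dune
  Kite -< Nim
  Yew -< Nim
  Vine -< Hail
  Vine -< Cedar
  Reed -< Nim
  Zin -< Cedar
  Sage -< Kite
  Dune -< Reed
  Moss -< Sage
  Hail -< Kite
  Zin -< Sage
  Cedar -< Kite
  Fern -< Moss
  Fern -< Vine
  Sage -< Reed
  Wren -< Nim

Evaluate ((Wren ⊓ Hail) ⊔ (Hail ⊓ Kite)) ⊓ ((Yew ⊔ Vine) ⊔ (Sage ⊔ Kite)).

Wren ∧ Hail = Hail
Hail ∧ Kite = Hail
Hail ∨ Hail = Hail
Yew ∨ Vine = Nim
Sage ∨ Kite = Kite
Nim ∨ Kite = Nim
Hail ∧ Nim = Hail

Hail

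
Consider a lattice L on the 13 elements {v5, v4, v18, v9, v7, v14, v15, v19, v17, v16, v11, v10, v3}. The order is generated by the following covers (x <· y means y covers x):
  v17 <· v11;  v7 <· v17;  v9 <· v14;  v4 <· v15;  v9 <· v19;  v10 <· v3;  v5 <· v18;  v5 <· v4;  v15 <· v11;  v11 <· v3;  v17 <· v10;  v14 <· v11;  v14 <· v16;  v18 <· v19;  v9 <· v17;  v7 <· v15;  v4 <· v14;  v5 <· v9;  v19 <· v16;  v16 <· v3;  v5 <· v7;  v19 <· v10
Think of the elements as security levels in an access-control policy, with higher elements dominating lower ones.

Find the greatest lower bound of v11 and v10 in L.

v17

Common lower bounds of {v11, v10}: v17, v5, v7, v9.
The greatest among these is v17.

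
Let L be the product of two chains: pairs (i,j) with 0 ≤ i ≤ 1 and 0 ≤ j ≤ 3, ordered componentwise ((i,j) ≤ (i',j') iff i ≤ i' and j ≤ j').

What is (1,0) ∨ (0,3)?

Common upper bounds of {(1,0), (0,3)}: (1,3).
The least among these is (1,3).

(1,3)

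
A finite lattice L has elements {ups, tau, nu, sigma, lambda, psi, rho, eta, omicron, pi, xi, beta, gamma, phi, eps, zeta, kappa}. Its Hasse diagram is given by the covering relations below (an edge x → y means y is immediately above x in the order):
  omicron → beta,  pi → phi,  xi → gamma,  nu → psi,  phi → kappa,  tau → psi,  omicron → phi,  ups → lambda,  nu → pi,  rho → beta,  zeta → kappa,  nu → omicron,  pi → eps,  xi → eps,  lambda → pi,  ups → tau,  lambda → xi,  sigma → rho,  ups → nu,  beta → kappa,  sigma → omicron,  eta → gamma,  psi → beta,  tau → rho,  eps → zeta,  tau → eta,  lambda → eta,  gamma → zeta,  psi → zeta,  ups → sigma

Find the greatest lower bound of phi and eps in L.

Common lower bounds of {phi, eps}: lambda, nu, pi, ups.
The greatest among these is pi.

pi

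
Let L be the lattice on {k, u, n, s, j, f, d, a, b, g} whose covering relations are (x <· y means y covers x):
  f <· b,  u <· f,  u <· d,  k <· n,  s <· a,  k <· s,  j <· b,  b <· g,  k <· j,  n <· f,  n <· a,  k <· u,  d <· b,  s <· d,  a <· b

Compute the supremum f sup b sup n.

b

Common upper bounds of {f, b, n}: b, g.
The least among these is b.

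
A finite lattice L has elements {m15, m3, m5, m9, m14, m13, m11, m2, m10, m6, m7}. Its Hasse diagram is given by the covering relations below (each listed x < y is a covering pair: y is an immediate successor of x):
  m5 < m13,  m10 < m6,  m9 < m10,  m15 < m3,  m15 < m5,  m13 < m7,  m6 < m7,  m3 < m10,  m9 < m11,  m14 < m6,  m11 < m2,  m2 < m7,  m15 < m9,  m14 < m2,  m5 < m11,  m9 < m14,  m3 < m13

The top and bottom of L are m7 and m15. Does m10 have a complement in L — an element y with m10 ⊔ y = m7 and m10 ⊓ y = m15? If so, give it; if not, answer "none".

m5

Need y with m10 ∨ y = m7 and m10 ∧ y = m15.
Checking each element gives: m5.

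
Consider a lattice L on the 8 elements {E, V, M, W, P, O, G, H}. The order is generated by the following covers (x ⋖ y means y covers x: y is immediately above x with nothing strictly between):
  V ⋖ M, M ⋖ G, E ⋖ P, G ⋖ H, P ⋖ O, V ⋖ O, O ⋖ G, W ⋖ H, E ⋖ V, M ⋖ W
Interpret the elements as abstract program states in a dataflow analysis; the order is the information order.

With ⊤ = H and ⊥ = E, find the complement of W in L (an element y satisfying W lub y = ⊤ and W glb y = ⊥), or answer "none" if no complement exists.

P

Need y with W ∨ y = H and W ∧ y = E.
Checking each element gives: P.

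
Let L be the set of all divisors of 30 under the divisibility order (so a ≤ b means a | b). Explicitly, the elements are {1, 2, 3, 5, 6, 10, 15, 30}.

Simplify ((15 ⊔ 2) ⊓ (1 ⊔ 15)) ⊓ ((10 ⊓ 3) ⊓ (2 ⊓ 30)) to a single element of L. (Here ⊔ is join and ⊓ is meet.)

1

15 ∨ 2 = 30
1 ∨ 15 = 15
30 ∧ 15 = 15
10 ∧ 3 = 1
2 ∧ 30 = 2
1 ∧ 2 = 1
15 ∧ 1 = 1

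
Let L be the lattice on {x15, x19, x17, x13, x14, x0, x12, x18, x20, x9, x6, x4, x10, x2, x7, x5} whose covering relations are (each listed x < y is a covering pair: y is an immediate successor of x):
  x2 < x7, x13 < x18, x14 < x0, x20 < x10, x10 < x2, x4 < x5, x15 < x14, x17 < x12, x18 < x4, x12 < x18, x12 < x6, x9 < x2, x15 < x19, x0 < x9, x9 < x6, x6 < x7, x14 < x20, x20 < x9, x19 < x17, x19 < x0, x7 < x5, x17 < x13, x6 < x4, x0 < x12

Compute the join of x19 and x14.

x0

Common upper bounds of {x19, x14}: x0, x12, x18, x2, x4, x5, x6, x7, x9.
The least among these is x0.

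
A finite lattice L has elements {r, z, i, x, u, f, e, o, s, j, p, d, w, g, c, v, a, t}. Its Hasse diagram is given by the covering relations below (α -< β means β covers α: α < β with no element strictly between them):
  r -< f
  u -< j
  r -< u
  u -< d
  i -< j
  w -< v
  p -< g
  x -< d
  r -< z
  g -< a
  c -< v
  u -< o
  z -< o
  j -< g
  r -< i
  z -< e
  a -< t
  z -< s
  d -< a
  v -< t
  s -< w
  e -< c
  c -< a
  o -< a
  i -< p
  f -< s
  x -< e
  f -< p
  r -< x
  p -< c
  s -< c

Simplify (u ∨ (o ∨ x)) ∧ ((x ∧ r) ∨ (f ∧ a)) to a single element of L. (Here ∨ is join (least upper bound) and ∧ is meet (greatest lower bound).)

f

o ∨ x = a
u ∨ a = a
x ∧ r = r
f ∧ a = f
r ∨ f = f
a ∧ f = f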